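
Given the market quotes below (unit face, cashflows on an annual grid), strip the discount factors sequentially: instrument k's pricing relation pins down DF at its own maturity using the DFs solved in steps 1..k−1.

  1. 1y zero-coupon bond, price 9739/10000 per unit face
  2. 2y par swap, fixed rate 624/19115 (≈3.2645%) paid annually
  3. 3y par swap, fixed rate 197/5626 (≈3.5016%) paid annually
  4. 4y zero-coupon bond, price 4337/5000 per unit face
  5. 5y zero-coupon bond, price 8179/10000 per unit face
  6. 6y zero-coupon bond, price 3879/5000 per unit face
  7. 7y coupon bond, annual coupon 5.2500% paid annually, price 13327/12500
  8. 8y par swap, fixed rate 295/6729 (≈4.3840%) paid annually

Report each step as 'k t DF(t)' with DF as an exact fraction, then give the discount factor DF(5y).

1 1 9739/10000
2 2 586/625
3 3 1803/2000
4 4 4337/5000
5 5 8179/10000
6 6 3879/5000
7 7 7499/10000
8 8 141/200
DF(5y) = 8179/10000 ≈ 0.817900

step 1 [1y] zero: DF = P = 9739/10000 ≈ 0.973900
step 2 [2y] swap r/1=624/19115: DF=(1 − 624/19115·(0.973900))/(1+624/19115) = 586/625 ≈ 0.937600
step 3 [3y] swap r/1=197/5626: DF=(1 − 197/5626·(0.973900+0.937600))/(1+197/5626) = 1803/2000 ≈ 0.901500
step 4 [4y] zero: DF = P = 4337/5000 ≈ 0.867400
step 5 [5y] zero: DF = P = 8179/10000 ≈ 0.817900
step 6 [6y] zero: DF = P = 3879/5000 ≈ 0.775800
step 7 [7y] bond c/1=21/400: DF=(13327/12500 − 21/400·(0.973900+0.937600+0.901500+0.867400+0.817900+0.775800))/(1+21/400) = 7499/10000 ≈ 0.749900
step 8 [8y] swap r/1=295/6729: DF=(1 − 295/6729·(0.973900+0.937600+0.901500+0.867400+0.817900+0.775800+0.749900))/(1+295/6729) = 141/200 ≈ 0.705000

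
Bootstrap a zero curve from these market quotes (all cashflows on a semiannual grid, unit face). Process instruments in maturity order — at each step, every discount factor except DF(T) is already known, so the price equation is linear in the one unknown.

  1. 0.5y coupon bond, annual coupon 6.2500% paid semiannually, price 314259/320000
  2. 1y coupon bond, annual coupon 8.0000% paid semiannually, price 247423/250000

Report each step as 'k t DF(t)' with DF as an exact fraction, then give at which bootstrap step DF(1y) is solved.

step 1 [0.5y] bond c/2=1/32: DF=(314259/320000 − 1/32·(0))/(1+1/32) = 9523/10000 ≈ 0.952300
step 2 [1y] bond c/2=1/25: DF=(247423/250000 − 1/25·(0.952300))/(1+1/25) = 183/200 ≈ 0.915000

1 1/2 9523/10000
2 1 183/200
DF(1y) is solved at step 2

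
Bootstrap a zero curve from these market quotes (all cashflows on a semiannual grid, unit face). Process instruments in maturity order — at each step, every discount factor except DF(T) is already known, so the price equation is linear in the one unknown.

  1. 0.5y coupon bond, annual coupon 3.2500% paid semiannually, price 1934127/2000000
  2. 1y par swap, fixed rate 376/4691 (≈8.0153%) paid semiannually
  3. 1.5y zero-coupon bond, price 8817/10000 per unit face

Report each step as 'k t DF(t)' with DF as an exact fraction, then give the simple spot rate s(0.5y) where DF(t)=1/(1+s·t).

step 1 [0.5y] bond c/2=13/800: DF=(1934127/2000000 − 13/800·(0))/(1+13/800) = 2379/2500 ≈ 0.951600
step 2 [1y] swap r/2=188/4691: DF=(1 − 188/4691·(0.951600))/(1+188/4691) = 578/625 ≈ 0.924800
step 3 [1.5y] zero: DF = P = 8817/10000 ≈ 0.881700

1 1/2 2379/2500
2 1 578/625
3 3/2 8817/10000
s(0.5y) = (1/(2379/2500) − 1)/(1/2) = 242/2379 ≈ 10.1723%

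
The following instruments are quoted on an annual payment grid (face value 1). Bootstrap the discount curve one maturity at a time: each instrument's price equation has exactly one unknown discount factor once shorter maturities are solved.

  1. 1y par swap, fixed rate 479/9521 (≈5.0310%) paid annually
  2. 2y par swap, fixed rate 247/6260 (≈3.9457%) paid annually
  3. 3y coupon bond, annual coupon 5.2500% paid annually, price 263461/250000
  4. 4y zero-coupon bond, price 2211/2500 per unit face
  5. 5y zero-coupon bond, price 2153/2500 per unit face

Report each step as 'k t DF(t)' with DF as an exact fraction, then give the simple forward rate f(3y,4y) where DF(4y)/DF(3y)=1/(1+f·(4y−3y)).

1 1 9521/10000
2 2 9259/10000
3 3 2269/2500
4 4 2211/2500
5 5 2153/2500
f(3y,4y) = ((2269/2500)/(2211/2500) − 1)/(1) = 58/2211 ≈ 2.6232%

step 1 [1y] swap r/1=479/9521: DF=(1 − 479/9521·(0))/(1+479/9521) = 9521/10000 ≈ 0.952100
step 2 [2y] swap r/1=247/6260: DF=(1 − 247/6260·(0.952100))/(1+247/6260) = 9259/10000 ≈ 0.925900
step 3 [3y] bond c/1=21/400: DF=(263461/250000 − 21/400·(0.952100+0.925900))/(1+21/400) = 2269/2500 ≈ 0.907600
step 4 [4y] zero: DF = P = 2211/2500 ≈ 0.884400
step 5 [5y] zero: DF = P = 2153/2500 ≈ 0.861200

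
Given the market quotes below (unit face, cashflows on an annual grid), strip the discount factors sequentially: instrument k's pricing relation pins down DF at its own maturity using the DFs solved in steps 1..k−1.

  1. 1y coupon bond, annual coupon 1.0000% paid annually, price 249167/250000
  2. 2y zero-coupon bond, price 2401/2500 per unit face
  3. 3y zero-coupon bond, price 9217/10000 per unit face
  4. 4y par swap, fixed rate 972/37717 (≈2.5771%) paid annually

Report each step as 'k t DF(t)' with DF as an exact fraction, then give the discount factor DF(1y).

step 1 [1y] bond c/1=1/100: DF=(249167/250000 − 1/100·(0))/(1+1/100) = 2467/2500 ≈ 0.986800
step 2 [2y] zero: DF = P = 2401/2500 ≈ 0.960400
step 3 [3y] zero: DF = P = 9217/10000 ≈ 0.921700
step 4 [4y] swap r/1=972/37717: DF=(1 − 972/37717·(0.986800+0.960400+0.921700))/(1+972/37717) = 2257/2500 ≈ 0.902800

1 1 2467/2500
2 2 2401/2500
3 3 9217/10000
4 4 2257/2500
DF(1y) = 2467/2500 ≈ 0.986800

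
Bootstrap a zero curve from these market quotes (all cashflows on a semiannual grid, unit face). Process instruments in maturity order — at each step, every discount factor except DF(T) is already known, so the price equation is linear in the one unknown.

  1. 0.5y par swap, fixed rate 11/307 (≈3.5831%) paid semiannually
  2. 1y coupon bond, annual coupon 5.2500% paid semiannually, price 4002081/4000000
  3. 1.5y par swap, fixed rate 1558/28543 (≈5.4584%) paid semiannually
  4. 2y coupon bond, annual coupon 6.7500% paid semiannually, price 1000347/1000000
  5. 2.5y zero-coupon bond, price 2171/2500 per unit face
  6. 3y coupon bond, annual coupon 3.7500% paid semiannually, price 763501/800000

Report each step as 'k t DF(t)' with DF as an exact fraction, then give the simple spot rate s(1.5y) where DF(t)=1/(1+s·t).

1 1/2 614/625
2 1 4749/5000
3 3/2 9221/10000
4 2 1749/2000
5 5/2 2171/2500
6 3 4261/5000
s(1.5y) = (1/(9221/10000) − 1)/(3/2) = 1558/27663 ≈ 5.6321%

step 1 [0.5y] swap r/2=11/614: DF=(1 − 11/614·(0))/(1+11/614) = 614/625 ≈ 0.982400
step 2 [1y] bond c/2=21/800: DF=(4002081/4000000 − 21/800·(0.982400))/(1+21/800) = 4749/5000 ≈ 0.949800
step 3 [1.5y] swap r/2=779/28543: DF=(1 − 779/28543·(0.982400+0.949800))/(1+779/28543) = 9221/10000 ≈ 0.922100
step 4 [2y] bond c/2=27/800: DF=(1000347/1000000 − 27/800·(0.982400+0.949800+0.922100))/(1+27/800) = 1749/2000 ≈ 0.874500
step 5 [2.5y] zero: DF = P = 2171/2500 ≈ 0.868400
step 6 [3y] bond c/2=3/160: DF=(763501/800000 − 3/160·(0.982400+0.949800+0.922100+0.874500+0.868400))/(1+3/160) = 4261/5000 ≈ 0.852200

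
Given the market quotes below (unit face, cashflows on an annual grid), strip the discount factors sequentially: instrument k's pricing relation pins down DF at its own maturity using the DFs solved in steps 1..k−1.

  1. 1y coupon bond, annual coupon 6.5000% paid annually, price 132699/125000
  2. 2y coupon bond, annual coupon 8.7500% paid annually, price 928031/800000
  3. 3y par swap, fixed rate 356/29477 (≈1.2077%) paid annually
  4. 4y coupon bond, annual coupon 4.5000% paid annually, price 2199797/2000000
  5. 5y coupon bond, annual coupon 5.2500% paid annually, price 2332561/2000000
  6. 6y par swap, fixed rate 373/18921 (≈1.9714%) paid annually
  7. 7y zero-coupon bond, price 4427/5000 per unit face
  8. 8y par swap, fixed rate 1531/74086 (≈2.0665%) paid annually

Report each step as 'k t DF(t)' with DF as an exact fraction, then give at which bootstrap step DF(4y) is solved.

step 1 [1y] bond c/1=13/200: DF=(132699/125000 − 13/200·(0))/(1+13/200) = 623/625 ≈ 0.996800
step 2 [2y] bond c/1=7/80: DF=(928031/800000 − 7/80·(0.996800))/(1+7/80) = 1973/2000 ≈ 0.986500
step 3 [3y] swap r/1=356/29477: DF=(1 − 356/29477·(0.996800+0.986500))/(1+356/29477) = 2411/2500 ≈ 0.964400
step 4 [4y] bond c/1=9/200: DF=(2199797/2000000 − 9/200·(0.996800+0.986500+0.964400))/(1+9/200) = 1157/1250 ≈ 0.925600
step 5 [5y] bond c/1=21/400: DF=(2332561/2000000 − 21/400·(0.996800+0.986500+0.964400+0.925600))/(1+21/400) = 9149/10000 ≈ 0.914900
step 6 [6y] swap r/1=373/18921: DF=(1 − 373/18921·(0.996800+0.986500+0.964400+0.925600+0.914900))/(1+373/18921) = 8881/10000 ≈ 0.888100
step 7 [7y] zero: DF = P = 4427/5000 ≈ 0.885400
step 8 [8y] swap r/1=1531/74086: DF=(1 − 1531/74086·(0.996800+0.986500+0.964400+0.925600+0.914900+0.888100+0.885400))/(1+1531/74086) = 8469/10000 ≈ 0.846900

1 1 623/625
2 2 1973/2000
3 3 2411/2500
4 4 1157/1250
5 5 9149/10000
6 6 8881/10000
7 7 4427/5000
8 8 8469/10000
DF(4y) is solved at step 4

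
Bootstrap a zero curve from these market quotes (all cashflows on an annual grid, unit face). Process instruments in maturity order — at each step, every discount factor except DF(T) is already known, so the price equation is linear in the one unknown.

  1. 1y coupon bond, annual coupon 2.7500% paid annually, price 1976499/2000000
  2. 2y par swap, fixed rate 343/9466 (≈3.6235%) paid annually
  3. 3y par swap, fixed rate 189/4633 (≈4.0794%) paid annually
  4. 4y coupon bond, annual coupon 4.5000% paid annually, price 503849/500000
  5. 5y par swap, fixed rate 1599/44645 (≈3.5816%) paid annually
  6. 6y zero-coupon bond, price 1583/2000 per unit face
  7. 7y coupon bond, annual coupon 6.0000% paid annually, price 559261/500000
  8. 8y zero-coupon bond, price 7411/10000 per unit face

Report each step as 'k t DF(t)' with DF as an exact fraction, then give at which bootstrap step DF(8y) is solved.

step 1 [1y] bond c/1=11/400: DF=(1976499/2000000 − 11/400·(0))/(1+11/400) = 4809/5000 ≈ 0.961800
step 2 [2y] swap r/1=343/9466: DF=(1 − 343/9466·(0.961800))/(1+343/9466) = 4657/5000 ≈ 0.931400
step 3 [3y] swap r/1=189/4633: DF=(1 − 189/4633·(0.961800+0.931400))/(1+189/4633) = 4433/5000 ≈ 0.886600
step 4 [4y] bond c/1=9/200: DF=(503849/500000 − 9/200·(0.961800+0.931400+0.886600))/(1+9/200) = 4223/5000 ≈ 0.844600
step 5 [5y] swap r/1=1599/44645: DF=(1 − 1599/44645·(0.961800+0.931400+0.886600+0.844600))/(1+1599/44645) = 8401/10000 ≈ 0.840100
step 6 [6y] zero: DF = P = 1583/2000 ≈ 0.791500
step 7 [7y] bond c/1=3/50: DF=(559261/500000 − 3/50·(0.961800+0.931400+0.886600+0.844600+0.840100+0.791500))/(1+3/50) = 7577/10000 ≈ 0.757700
step 8 [8y] zero: DF = P = 7411/10000 ≈ 0.741100

1 1 4809/5000
2 2 4657/5000
3 3 4433/5000
4 4 4223/5000
5 5 8401/10000
6 6 1583/2000
7 7 7577/10000
8 8 7411/10000
DF(8y) is solved at step 8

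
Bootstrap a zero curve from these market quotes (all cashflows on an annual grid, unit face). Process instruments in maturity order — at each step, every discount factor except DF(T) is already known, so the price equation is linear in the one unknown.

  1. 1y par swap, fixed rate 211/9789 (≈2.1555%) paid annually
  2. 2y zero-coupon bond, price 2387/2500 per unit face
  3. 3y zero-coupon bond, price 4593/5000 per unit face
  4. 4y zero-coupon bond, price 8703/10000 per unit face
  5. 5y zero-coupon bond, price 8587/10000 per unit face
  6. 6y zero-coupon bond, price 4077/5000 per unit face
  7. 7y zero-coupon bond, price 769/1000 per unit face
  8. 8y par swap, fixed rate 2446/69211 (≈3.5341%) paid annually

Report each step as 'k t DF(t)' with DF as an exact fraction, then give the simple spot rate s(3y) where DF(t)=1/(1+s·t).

1 1 9789/10000
2 2 2387/2500
3 3 4593/5000
4 4 8703/10000
5 5 8587/10000
6 6 4077/5000
7 7 769/1000
8 8 3777/5000
s(3y) = (1/(4593/5000) − 1)/(3) = 407/13779 ≈ 2.9538%

step 1 [1y] swap r/1=211/9789: DF=(1 − 211/9789·(0))/(1+211/9789) = 9789/10000 ≈ 0.978900
step 2 [2y] zero: DF = P = 2387/2500 ≈ 0.954800
step 3 [3y] zero: DF = P = 4593/5000 ≈ 0.918600
step 4 [4y] zero: DF = P = 8703/10000 ≈ 0.870300
step 5 [5y] zero: DF = P = 8587/10000 ≈ 0.858700
step 6 [6y] zero: DF = P = 4077/5000 ≈ 0.815400
step 7 [7y] zero: DF = P = 769/1000 ≈ 0.769000
step 8 [8y] swap r/1=2446/69211: DF=(1 − 2446/69211·(0.978900+0.954800+0.918600+0.870300+0.858700+0.815400+0.769000))/(1+2446/69211) = 3777/5000 ≈ 0.755400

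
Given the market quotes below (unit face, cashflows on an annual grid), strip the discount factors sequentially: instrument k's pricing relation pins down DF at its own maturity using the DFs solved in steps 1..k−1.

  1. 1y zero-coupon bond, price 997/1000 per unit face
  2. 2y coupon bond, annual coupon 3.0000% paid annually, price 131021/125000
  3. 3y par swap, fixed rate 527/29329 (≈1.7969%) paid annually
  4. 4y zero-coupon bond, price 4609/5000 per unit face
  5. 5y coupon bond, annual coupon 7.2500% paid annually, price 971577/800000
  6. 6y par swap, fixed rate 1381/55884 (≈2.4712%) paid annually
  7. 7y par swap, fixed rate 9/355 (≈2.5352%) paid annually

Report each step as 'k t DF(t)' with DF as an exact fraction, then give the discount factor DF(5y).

1 1 997/1000
2 2 4943/5000
3 3 9473/10000
4 4 4609/5000
5 5 4359/5000
6 6 8619/10000
7 7 8371/10000
DF(5y) = 4359/5000 ≈ 0.871800

step 1 [1y] zero: DF = P = 997/1000 ≈ 0.997000
step 2 [2y] bond c/1=3/100: DF=(131021/125000 − 3/100·(0.997000))/(1+3/100) = 4943/5000 ≈ 0.988600
step 3 [3y] swap r/1=527/29329: DF=(1 − 527/29329·(0.997000+0.988600))/(1+527/29329) = 9473/10000 ≈ 0.947300
step 4 [4y] zero: DF = P = 4609/5000 ≈ 0.921800
step 5 [5y] bond c/1=29/400: DF=(971577/800000 − 29/400·(0.997000+0.988600+0.947300+0.921800))/(1+29/400) = 4359/5000 ≈ 0.871800
step 6 [6y] swap r/1=1381/55884: DF=(1 − 1381/55884·(0.997000+0.988600+0.947300+0.921800+0.871800))/(1+1381/55884) = 8619/10000 ≈ 0.861900
step 7 [7y] swap r/1=9/355: DF=(1 − 9/355·(0.997000+0.988600+0.947300+0.921800+0.871800+0.861900))/(1+9/355) = 8371/10000 ≈ 0.837100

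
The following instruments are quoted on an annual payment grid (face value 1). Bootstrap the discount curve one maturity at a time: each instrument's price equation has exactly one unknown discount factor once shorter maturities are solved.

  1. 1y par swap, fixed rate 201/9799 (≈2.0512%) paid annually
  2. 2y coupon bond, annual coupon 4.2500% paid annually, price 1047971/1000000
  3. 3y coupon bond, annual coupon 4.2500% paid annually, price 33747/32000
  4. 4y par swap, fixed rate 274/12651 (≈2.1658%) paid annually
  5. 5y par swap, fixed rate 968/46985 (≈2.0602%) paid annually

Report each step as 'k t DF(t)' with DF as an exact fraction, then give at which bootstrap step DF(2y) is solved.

1 1 9799/10000
2 2 9653/10000
3 3 9323/10000
4 4 4589/5000
5 5 1129/1250
DF(2y) is solved at step 2

step 1 [1y] swap r/1=201/9799: DF=(1 − 201/9799·(0))/(1+201/9799) = 9799/10000 ≈ 0.979900
step 2 [2y] bond c/1=17/400: DF=(1047971/1000000 − 17/400·(0.979900))/(1+17/400) = 9653/10000 ≈ 0.965300
step 3 [3y] bond c/1=17/400: DF=(33747/32000 − 17/400·(0.979900+0.965300))/(1+17/400) = 9323/10000 ≈ 0.932300
step 4 [4y] swap r/1=274/12651: DF=(1 − 274/12651·(0.979900+0.965300+0.932300))/(1+274/12651) = 4589/5000 ≈ 0.917800
step 5 [5y] swap r/1=968/46985: DF=(1 − 968/46985·(0.979900+0.965300+0.932300+0.917800))/(1+968/46985) = 1129/1250 ≈ 0.903200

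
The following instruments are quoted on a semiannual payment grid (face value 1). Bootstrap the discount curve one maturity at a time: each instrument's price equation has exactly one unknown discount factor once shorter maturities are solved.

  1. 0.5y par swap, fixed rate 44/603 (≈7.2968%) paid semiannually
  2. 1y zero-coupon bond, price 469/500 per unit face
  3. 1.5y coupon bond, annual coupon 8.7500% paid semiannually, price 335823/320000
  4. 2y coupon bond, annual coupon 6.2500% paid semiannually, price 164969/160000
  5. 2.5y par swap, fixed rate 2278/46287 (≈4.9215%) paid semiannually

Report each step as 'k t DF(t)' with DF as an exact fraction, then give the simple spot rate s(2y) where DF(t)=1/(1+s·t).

step 1 [0.5y] swap r/2=22/603: DF=(1 − 22/603·(0))/(1+22/603) = 603/625 ≈ 0.964800
step 2 [1y] zero: DF = P = 469/500 ≈ 0.938000
step 3 [1.5y] bond c/2=7/160: DF=(335823/320000 − 7/160·(0.964800+0.938000))/(1+7/160) = 9257/10000 ≈ 0.925700
step 4 [2y] bond c/2=1/32: DF=(164969/160000 − 1/32·(0.964800+0.938000+0.925700))/(1+1/32) = 9141/10000 ≈ 0.914100
step 5 [2.5y] swap r/2=1139/46287: DF=(1 − 1139/46287·(0.964800+0.938000+0.925700+0.914100))/(1+1139/46287) = 8861/10000 ≈ 0.886100

1 1/2 603/625
2 1 469/500
3 3/2 9257/10000
4 2 9141/10000
5 5/2 8861/10000
s(2y) = (1/(9141/10000) − 1)/(2) = 859/18282 ≈ 4.6986%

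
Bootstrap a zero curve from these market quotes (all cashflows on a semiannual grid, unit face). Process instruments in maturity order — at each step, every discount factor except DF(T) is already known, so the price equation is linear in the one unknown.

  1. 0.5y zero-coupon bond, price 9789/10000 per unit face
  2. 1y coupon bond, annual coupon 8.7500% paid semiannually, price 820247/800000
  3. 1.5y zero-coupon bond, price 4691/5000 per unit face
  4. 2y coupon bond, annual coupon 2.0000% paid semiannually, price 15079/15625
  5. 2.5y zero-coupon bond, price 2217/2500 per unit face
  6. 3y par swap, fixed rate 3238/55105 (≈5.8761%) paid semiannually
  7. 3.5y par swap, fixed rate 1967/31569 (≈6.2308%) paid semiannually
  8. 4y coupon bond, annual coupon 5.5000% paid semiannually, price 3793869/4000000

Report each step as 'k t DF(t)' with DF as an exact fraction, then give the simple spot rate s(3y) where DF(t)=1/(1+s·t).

1 1/2 9789/10000
2 1 9413/10000
3 3/2 4691/5000
4 2 1159/1250
5 5/2 2217/2500
6 3 8381/10000
7 7/2 8033/10000
8 4 7541/10000
s(3y) = (1/(8381/10000) − 1)/(3) = 1619/25143 ≈ 6.4392%

step 1 [0.5y] zero: DF = P = 9789/10000 ≈ 0.978900
step 2 [1y] bond c/2=7/160: DF=(820247/800000 − 7/160·(0.978900))/(1+7/160) = 9413/10000 ≈ 0.941300
step 3 [1.5y] zero: DF = P = 4691/5000 ≈ 0.938200
step 4 [2y] bond c/2=1/100: DF=(15079/15625 − 1/100·(0.978900+0.941300+0.938200))/(1+1/100) = 1159/1250 ≈ 0.927200
step 5 [2.5y] zero: DF = P = 2217/2500 ≈ 0.886800
step 6 [3y] swap r/2=1619/55105: DF=(1 − 1619/55105·(0.978900+0.941300+0.938200+0.927200+0.886800))/(1+1619/55105) = 8381/10000 ≈ 0.838100
step 7 [3.5y] swap r/2=1967/63138: DF=(1 − 1967/63138·(0.978900+0.941300+0.938200+0.927200+0.886800+0.838100))/(1+1967/63138) = 8033/10000 ≈ 0.803300
step 8 [4y] bond c/2=11/400: DF=(3793869/4000000 − 11/400·(0.978900+0.941300+0.938200+0.927200+0.886800+0.838100+0.803300))/(1+11/400) = 7541/10000 ≈ 0.754100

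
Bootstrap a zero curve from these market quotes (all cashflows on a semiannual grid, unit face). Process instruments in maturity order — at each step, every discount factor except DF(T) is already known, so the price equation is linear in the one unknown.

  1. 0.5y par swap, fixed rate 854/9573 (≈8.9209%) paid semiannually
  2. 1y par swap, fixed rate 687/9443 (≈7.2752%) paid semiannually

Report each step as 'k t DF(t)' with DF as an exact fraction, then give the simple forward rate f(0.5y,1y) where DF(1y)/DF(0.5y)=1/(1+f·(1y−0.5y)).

step 1 [0.5y] swap r/2=427/9573: DF=(1 − 427/9573·(0))/(1+427/9573) = 9573/10000 ≈ 0.957300
step 2 [1y] swap r/2=687/18886: DF=(1 − 687/18886·(0.957300))/(1+687/18886) = 9313/10000 ≈ 0.931300

1 1/2 9573/10000
2 1 9313/10000
f(0.5y,1y) = ((9573/10000)/(9313/10000) − 1)/(1/2) = 520/9313 ≈ 5.5836%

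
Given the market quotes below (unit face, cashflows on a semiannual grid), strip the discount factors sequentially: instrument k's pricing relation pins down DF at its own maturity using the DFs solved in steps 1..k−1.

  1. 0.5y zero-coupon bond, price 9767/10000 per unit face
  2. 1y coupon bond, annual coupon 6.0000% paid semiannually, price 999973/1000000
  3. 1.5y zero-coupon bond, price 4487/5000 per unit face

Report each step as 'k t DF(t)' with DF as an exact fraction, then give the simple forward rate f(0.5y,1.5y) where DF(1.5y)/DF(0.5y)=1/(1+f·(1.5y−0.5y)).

1 1/2 9767/10000
2 1 589/625
3 3/2 4487/5000
f(0.5y,1.5y) = ((9767/10000)/(4487/5000) − 1)/(1) = 793/8974 ≈ 8.8366%

step 1 [0.5y] zero: DF = P = 9767/10000 ≈ 0.976700
step 2 [1y] bond c/2=3/100: DF=(999973/1000000 − 3/100·(0.976700))/(1+3/100) = 589/625 ≈ 0.942400
step 3 [1.5y] zero: DF = P = 4487/5000 ≈ 0.897400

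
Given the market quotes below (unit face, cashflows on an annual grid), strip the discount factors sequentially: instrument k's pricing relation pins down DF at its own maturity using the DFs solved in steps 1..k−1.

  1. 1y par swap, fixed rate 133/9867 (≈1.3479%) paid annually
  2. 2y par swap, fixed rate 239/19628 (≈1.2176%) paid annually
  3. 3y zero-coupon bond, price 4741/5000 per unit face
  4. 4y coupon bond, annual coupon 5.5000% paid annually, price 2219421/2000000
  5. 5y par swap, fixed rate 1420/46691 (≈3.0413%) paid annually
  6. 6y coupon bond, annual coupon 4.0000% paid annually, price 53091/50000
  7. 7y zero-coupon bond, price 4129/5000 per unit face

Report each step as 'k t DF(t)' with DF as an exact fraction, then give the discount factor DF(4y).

1 1 9867/10000
2 2 9761/10000
3 3 4741/5000
4 4 9001/10000
5 5 429/500
6 6 4207/5000
7 7 4129/5000
DF(4y) = 9001/10000 ≈ 0.900100

step 1 [1y] swap r/1=133/9867: DF=(1 − 133/9867·(0))/(1+133/9867) = 9867/10000 ≈ 0.986700
step 2 [2y] swap r/1=239/19628: DF=(1 − 239/19628·(0.986700))/(1+239/19628) = 9761/10000 ≈ 0.976100
step 3 [3y] zero: DF = P = 4741/5000 ≈ 0.948200
step 4 [4y] bond c/1=11/200: DF=(2219421/2000000 − 11/200·(0.986700+0.976100+0.948200))/(1+11/200) = 9001/10000 ≈ 0.900100
step 5 [5y] swap r/1=1420/46691: DF=(1 − 1420/46691·(0.986700+0.976100+0.948200+0.900100))/(1+1420/46691) = 429/500 ≈ 0.858000
step 6 [6y] bond c/1=1/25: DF=(53091/50000 − 1/25·(0.986700+0.976100+0.948200+0.900100+0.858000))/(1+1/25) = 4207/5000 ≈ 0.841400
step 7 [7y] zero: DF = P = 4129/5000 ≈ 0.825800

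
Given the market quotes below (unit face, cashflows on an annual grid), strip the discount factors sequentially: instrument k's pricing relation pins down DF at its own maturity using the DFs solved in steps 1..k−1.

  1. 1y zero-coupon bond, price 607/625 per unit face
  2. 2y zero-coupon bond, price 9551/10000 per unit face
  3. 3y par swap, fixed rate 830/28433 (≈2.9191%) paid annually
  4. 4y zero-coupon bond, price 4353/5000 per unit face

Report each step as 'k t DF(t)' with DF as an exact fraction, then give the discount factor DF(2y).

step 1 [1y] zero: DF = P = 607/625 ≈ 0.971200
step 2 [2y] zero: DF = P = 9551/10000 ≈ 0.955100
step 3 [3y] swap r/1=830/28433: DF=(1 − 830/28433·(0.971200+0.955100))/(1+830/28433) = 917/1000 ≈ 0.917000
step 4 [4y] zero: DF = P = 4353/5000 ≈ 0.870600

1 1 607/625
2 2 9551/10000
3 3 917/1000
4 4 4353/5000
DF(2y) = 9551/10000 ≈ 0.955100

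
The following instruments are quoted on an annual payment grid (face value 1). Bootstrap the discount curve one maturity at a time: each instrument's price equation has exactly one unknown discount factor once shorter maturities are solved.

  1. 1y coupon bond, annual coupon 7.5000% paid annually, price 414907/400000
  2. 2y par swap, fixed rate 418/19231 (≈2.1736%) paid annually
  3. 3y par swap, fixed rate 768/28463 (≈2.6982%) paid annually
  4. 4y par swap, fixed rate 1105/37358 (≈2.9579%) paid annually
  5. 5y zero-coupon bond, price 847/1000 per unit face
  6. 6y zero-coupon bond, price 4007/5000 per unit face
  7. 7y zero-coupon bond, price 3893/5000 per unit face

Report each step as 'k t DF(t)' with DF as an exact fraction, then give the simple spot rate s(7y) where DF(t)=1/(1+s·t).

1 1 9649/10000
2 2 4791/5000
3 3 577/625
4 4 1779/2000
5 5 847/1000
6 6 4007/5000
7 7 3893/5000
s(7y) = (1/(3893/5000) − 1)/(7) = 1107/27251 ≈ 4.0622%

step 1 [1y] bond c/1=3/40: DF=(414907/400000 − 3/40·(0))/(1+3/40) = 9649/10000 ≈ 0.964900
step 2 [2y] swap r/1=418/19231: DF=(1 − 418/19231·(0.964900))/(1+418/19231) = 4791/5000 ≈ 0.958200
step 3 [3y] swap r/1=768/28463: DF=(1 − 768/28463·(0.964900+0.958200))/(1+768/28463) = 577/625 ≈ 0.923200
step 4 [4y] swap r/1=1105/37358: DF=(1 − 1105/37358·(0.964900+0.958200+0.923200))/(1+1105/37358) = 1779/2000 ≈ 0.889500
step 5 [5y] zero: DF = P = 847/1000 ≈ 0.847000
step 6 [6y] zero: DF = P = 4007/5000 ≈ 0.801400
step 7 [7y] zero: DF = P = 3893/5000 ≈ 0.778600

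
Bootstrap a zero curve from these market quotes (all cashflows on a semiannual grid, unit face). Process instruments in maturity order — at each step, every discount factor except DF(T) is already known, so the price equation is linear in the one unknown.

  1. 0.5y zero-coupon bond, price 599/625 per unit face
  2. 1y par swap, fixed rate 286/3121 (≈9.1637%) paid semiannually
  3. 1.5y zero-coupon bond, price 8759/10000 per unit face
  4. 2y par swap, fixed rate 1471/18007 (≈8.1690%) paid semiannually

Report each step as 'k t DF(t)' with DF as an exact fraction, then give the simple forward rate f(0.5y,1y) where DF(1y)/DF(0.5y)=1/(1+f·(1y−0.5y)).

step 1 [0.5y] zero: DF = P = 599/625 ≈ 0.958400
step 2 [1y] swap r/2=143/3121: DF=(1 − 143/3121·(0.958400))/(1+143/3121) = 4571/5000 ≈ 0.914200
step 3 [1.5y] zero: DF = P = 8759/10000 ≈ 0.875900
step 4 [2y] swap r/2=1471/36014: DF=(1 − 1471/36014·(0.958400+0.914200+0.875900))/(1+1471/36014) = 8529/10000 ≈ 0.852900

1 1/2 599/625
2 1 4571/5000
3 3/2 8759/10000
4 2 8529/10000
f(0.5y,1y) = ((599/625)/(4571/5000) − 1)/(1/2) = 442/4571 ≈ 9.6697%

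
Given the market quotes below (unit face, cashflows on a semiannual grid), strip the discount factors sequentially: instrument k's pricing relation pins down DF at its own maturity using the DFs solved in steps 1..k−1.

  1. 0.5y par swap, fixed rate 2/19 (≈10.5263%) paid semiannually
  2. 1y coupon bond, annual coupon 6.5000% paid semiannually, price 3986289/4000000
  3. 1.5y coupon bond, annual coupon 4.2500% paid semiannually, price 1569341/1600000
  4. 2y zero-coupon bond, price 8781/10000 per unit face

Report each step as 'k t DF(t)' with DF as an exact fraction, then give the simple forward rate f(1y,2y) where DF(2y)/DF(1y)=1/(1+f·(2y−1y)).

step 1 [0.5y] swap r/2=1/19: DF=(1 − 1/19·(0))/(1+1/19) = 19/20 ≈ 0.950000
step 2 [1y] bond c/2=13/400: DF=(3986289/4000000 − 13/400·(0.950000))/(1+13/400) = 9353/10000 ≈ 0.935300
step 3 [1.5y] bond c/2=17/800: DF=(1569341/1600000 − 17/800·(0.950000+0.935300))/(1+17/800) = 2303/2500 ≈ 0.921200
step 4 [2y] zero: DF = P = 8781/10000 ≈ 0.878100

1 1/2 19/20
2 1 9353/10000
3 3/2 2303/2500
4 2 8781/10000
f(1y,2y) = ((9353/10000)/(8781/10000) − 1)/(1) = 572/8781 ≈ 6.5141%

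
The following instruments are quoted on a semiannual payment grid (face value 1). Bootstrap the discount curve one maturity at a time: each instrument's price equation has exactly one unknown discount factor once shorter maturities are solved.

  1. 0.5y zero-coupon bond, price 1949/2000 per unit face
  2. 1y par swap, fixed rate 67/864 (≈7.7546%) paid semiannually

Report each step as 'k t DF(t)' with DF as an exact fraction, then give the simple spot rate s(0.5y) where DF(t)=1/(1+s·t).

step 1 [0.5y] zero: DF = P = 1949/2000 ≈ 0.974500
step 2 [1y] swap r/2=67/1728: DF=(1 − 67/1728·(0.974500))/(1+67/1728) = 9263/10000 ≈ 0.926300

1 1/2 1949/2000
2 1 9263/10000
s(0.5y) = (1/(1949/2000) − 1)/(1/2) = 102/1949 ≈ 5.2335%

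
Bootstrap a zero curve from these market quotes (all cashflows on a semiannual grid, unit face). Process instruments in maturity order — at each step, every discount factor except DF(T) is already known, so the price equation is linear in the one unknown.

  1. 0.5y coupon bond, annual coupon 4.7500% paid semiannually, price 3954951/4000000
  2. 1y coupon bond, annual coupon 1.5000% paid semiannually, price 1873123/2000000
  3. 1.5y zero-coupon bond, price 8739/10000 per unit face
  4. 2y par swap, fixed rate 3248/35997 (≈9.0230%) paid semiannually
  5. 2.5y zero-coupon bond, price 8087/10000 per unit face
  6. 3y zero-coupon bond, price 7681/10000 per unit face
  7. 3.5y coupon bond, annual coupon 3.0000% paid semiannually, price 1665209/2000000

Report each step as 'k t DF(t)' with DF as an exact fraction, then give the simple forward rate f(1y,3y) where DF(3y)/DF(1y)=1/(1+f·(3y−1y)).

1 1/2 4829/5000
2 1 1153/1250
3 3/2 8739/10000
4 2 1047/1250
5 5/2 8087/10000
6 3 7681/10000
7 7/2 3719/5000
f(1y,3y) = ((1153/1250)/(7681/10000) − 1)/(2) = 1543/15362 ≈ 10.0443%

step 1 [0.5y] bond c/2=19/800: DF=(3954951/4000000 − 19/800·(0))/(1+19/800) = 4829/5000 ≈ 0.965800
step 2 [1y] bond c/2=3/400: DF=(1873123/2000000 − 3/400·(0.965800))/(1+3/400) = 1153/1250 ≈ 0.922400
step 3 [1.5y] zero: DF = P = 8739/10000 ≈ 0.873900
step 4 [2y] swap r/2=1624/35997: DF=(1 − 1624/35997·(0.965800+0.922400+0.873900))/(1+1624/35997) = 1047/1250 ≈ 0.837600
step 5 [2.5y] zero: DF = P = 8087/10000 ≈ 0.808700
step 6 [3y] zero: DF = P = 7681/10000 ≈ 0.768100
step 7 [3.5y] bond c/2=3/200: DF=(1665209/2000000 − 3/200·(0.965800+0.922400+0.873900+0.837600+0.808700+0.768100))/(1+3/200) = 3719/5000 ≈ 0.743800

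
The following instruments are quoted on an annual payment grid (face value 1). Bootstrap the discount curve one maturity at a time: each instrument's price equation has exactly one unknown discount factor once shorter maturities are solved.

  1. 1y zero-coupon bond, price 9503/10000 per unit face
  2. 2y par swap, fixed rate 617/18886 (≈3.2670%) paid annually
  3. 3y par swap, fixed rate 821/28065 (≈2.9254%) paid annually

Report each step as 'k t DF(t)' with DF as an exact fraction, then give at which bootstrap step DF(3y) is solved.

1 1 9503/10000
2 2 9383/10000
3 3 9179/10000
DF(3y) is solved at step 3

step 1 [1y] zero: DF = P = 9503/10000 ≈ 0.950300
step 2 [2y] swap r/1=617/18886: DF=(1 − 617/18886·(0.950300))/(1+617/18886) = 9383/10000 ≈ 0.938300
step 3 [3y] swap r/1=821/28065: DF=(1 − 821/28065·(0.950300+0.938300))/(1+821/28065) = 9179/10000 ≈ 0.917900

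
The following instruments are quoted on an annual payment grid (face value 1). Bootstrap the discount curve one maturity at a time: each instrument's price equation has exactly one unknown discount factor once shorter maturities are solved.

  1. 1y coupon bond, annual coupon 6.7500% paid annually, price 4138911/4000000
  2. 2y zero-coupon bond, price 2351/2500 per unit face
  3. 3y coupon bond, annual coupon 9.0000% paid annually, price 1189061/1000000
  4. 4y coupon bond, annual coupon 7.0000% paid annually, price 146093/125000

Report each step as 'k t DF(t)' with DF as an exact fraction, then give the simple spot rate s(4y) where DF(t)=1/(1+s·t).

1 1 9693/10000
2 2 2351/2500
3 3 2333/2500
4 4 9063/10000
s(4y) = (1/(9063/10000) − 1)/(4) = 937/36252 ≈ 2.5847%

step 1 [1y] bond c/1=27/400: DF=(4138911/4000000 − 27/400·(0))/(1+27/400) = 9693/10000 ≈ 0.969300
step 2 [2y] zero: DF = P = 2351/2500 ≈ 0.940400
step 3 [3y] bond c/1=9/100: DF=(1189061/1000000 − 9/100·(0.969300+0.940400))/(1+9/100) = 2333/2500 ≈ 0.933200
step 4 [4y] bond c/1=7/100: DF=(146093/125000 − 7/100·(0.969300+0.940400+0.933200))/(1+7/100) = 9063/10000 ≈ 0.906300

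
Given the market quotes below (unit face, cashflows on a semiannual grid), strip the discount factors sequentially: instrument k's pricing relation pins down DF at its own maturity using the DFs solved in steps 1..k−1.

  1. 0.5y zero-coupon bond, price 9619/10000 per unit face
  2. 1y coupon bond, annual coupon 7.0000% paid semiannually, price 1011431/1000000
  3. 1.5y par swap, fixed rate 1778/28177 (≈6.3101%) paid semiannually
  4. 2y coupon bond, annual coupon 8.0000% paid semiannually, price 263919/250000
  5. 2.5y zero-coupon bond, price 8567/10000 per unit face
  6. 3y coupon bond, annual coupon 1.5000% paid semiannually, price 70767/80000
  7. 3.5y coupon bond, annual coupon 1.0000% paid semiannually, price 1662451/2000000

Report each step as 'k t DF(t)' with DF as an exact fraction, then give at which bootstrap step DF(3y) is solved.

1 1/2 9619/10000
2 1 9447/10000
3 3/2 9111/10000
4 2 9067/10000
5 5/2 8567/10000
6 3 8439/10000
7 7/2 8001/10000
DF(3y) is solved at step 6

step 1 [0.5y] zero: DF = P = 9619/10000 ≈ 0.961900
step 2 [1y] bond c/2=7/200: DF=(1011431/1000000 − 7/200·(0.961900))/(1+7/200) = 9447/10000 ≈ 0.944700
step 3 [1.5y] swap r/2=889/28177: DF=(1 − 889/28177·(0.961900+0.944700))/(1+889/28177) = 9111/10000 ≈ 0.911100
step 4 [2y] bond c/2=1/25: DF=(263919/250000 − 1/25·(0.961900+0.944700+0.911100))/(1+1/25) = 9067/10000 ≈ 0.906700
step 5 [2.5y] zero: DF = P = 8567/10000 ≈ 0.856700
step 6 [3y] bond c/2=3/400: DF=(70767/80000 − 3/400·(0.961900+0.944700+0.911100+0.906700+0.856700))/(1+3/400) = 8439/10000 ≈ 0.843900
step 7 [3.5y] bond c/2=1/200: DF=(1662451/2000000 − 1/200·(0.961900+0.944700+0.911100+0.906700+0.856700+0.843900))/(1+1/200) = 8001/10000 ≈ 0.800100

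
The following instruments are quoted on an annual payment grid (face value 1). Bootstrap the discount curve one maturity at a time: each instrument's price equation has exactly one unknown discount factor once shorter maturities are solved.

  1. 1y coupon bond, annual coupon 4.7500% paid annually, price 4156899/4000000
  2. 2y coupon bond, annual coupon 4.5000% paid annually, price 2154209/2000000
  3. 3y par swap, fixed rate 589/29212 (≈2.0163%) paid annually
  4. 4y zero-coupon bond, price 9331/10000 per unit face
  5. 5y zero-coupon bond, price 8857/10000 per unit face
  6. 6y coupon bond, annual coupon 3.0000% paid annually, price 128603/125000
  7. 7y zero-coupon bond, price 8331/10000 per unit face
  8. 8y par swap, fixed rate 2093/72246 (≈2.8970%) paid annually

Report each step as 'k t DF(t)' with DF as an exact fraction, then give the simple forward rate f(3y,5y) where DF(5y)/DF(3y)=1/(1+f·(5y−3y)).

1 1 9921/10000
2 2 247/250
3 3 9411/10000
4 4 9331/10000
5 5 8857/10000
6 6 538/625
7 7 8331/10000
8 8 7907/10000
f(3y,5y) = ((9411/10000)/(8857/10000) − 1)/(2) = 277/8857 ≈ 3.1275%

step 1 [1y] bond c/1=19/400: DF=(4156899/4000000 − 19/400·(0))/(1+19/400) = 9921/10000 ≈ 0.992100
step 2 [2y] bond c/1=9/200: DF=(2154209/2000000 − 9/200·(0.992100))/(1+9/200) = 247/250 ≈ 0.988000
step 3 [3y] swap r/1=589/29212: DF=(1 − 589/29212·(0.992100+0.988000))/(1+589/29212) = 9411/10000 ≈ 0.941100
step 4 [4y] zero: DF = P = 9331/10000 ≈ 0.933100
step 5 [5y] zero: DF = P = 8857/10000 ≈ 0.885700
step 6 [6y] bond c/1=3/100: DF=(128603/125000 − 3/100·(0.992100+0.988000+0.941100+0.933100+0.885700))/(1+3/100) = 538/625 ≈ 0.860800
step 7 [7y] zero: DF = P = 8331/10000 ≈ 0.833100
step 8 [8y] swap r/1=2093/72246: DF=(1 − 2093/72246·(0.992100+0.988000+0.941100+0.933100+0.885700+0.860800+0.833100))/(1+2093/72246) = 7907/10000 ≈ 0.790700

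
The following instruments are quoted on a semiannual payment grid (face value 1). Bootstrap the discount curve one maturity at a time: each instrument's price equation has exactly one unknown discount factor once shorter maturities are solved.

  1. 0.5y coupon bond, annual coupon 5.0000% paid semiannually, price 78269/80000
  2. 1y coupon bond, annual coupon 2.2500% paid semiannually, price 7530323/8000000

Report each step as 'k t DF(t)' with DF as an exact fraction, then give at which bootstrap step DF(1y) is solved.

1 1/2 1909/2000
2 1 4601/5000
DF(1y) is solved at step 2

step 1 [0.5y] bond c/2=1/40: DF=(78269/80000 − 1/40·(0))/(1+1/40) = 1909/2000 ≈ 0.954500
step 2 [1y] bond c/2=9/800: DF=(7530323/8000000 − 9/800·(0.954500))/(1+9/800) = 4601/5000 ≈ 0.920200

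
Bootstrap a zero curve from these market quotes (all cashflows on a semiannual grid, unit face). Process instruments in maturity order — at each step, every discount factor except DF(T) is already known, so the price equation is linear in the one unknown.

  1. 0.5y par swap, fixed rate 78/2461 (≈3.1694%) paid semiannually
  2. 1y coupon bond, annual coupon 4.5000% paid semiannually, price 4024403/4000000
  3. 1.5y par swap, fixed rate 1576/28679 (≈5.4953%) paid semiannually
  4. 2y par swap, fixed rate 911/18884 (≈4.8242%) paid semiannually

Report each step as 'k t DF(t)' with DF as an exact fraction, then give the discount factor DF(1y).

1 1/2 2461/2500
2 1 9623/10000
3 3/2 2303/2500
4 2 9089/10000
DF(1y) = 9623/10000 ≈ 0.962300

step 1 [0.5y] swap r/2=39/2461: DF=(1 − 39/2461·(0))/(1+39/2461) = 2461/2500 ≈ 0.984400
step 2 [1y] bond c/2=9/400: DF=(4024403/4000000 − 9/400·(0.984400))/(1+9/400) = 9623/10000 ≈ 0.962300
step 3 [1.5y] swap r/2=788/28679: DF=(1 − 788/28679·(0.984400+0.962300))/(1+788/28679) = 2303/2500 ≈ 0.921200
step 4 [2y] swap r/2=911/37768: DF=(1 − 911/37768·(0.984400+0.962300+0.921200))/(1+911/37768) = 9089/10000 ≈ 0.908900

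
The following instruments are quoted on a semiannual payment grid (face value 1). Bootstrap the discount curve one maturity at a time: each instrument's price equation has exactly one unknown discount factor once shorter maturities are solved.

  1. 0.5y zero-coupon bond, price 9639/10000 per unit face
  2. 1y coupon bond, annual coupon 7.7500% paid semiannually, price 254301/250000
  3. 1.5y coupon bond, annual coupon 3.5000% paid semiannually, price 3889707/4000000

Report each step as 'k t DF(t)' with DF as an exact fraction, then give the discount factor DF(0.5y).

1 1/2 9639/10000
2 1 9433/10000
3 3/2 9229/10000
DF(0.5y) = 9639/10000 ≈ 0.963900

step 1 [0.5y] zero: DF = P = 9639/10000 ≈ 0.963900
step 2 [1y] bond c/2=31/800: DF=(254301/250000 − 31/800·(0.963900))/(1+31/800) = 9433/10000 ≈ 0.943300
step 3 [1.5y] bond c/2=7/400: DF=(3889707/4000000 − 7/400·(0.963900+0.943300))/(1+7/400) = 9229/10000 ≈ 0.922900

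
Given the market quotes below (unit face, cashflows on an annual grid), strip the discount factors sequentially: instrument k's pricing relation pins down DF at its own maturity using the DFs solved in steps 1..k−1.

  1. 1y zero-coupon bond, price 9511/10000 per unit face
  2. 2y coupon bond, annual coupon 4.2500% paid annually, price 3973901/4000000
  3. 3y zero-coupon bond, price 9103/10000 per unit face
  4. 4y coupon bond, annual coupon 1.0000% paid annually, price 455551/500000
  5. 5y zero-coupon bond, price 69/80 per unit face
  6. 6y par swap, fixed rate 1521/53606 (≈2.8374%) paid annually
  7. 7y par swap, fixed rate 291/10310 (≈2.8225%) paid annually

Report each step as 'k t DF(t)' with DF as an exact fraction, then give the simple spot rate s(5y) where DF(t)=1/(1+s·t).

1 1 9511/10000
2 2 4571/5000
3 3 9103/10000
4 4 4373/5000
5 5 69/80
6 6 8479/10000
7 7 4127/5000
s(5y) = (1/(69/80) − 1)/(5) = 11/345 ≈ 3.1884%

step 1 [1y] zero: DF = P = 9511/10000 ≈ 0.951100
step 2 [2y] bond c/1=17/400: DF=(3973901/4000000 − 17/400·(0.951100))/(1+17/400) = 4571/5000 ≈ 0.914200
step 3 [3y] zero: DF = P = 9103/10000 ≈ 0.910300
step 4 [4y] bond c/1=1/100: DF=(455551/500000 − 1/100·(0.951100+0.914200+0.910300))/(1+1/100) = 4373/5000 ≈ 0.874600
step 5 [5y] zero: DF = P = 69/80 ≈ 0.862500
step 6 [6y] swap r/1=1521/53606: DF=(1 − 1521/53606·(0.951100+0.914200+0.910300+0.874600+0.862500))/(1+1521/53606) = 8479/10000 ≈ 0.847900
step 7 [7y] swap r/1=291/10310: DF=(1 − 291/10310·(0.951100+0.914200+0.910300+0.874600+0.862500+0.847900))/(1+291/10310) = 4127/5000 ≈ 0.825400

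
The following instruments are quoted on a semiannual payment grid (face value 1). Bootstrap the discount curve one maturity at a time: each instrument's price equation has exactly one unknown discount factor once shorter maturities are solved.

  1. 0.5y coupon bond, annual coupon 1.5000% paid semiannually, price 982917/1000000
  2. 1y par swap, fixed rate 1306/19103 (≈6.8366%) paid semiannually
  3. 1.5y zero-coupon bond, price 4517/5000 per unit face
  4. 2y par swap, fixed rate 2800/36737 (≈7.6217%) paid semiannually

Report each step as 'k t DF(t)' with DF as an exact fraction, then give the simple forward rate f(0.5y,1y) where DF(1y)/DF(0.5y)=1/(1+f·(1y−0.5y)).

step 1 [0.5y] bond c/2=3/400: DF=(982917/1000000 − 3/400·(0))/(1+3/400) = 2439/2500 ≈ 0.975600
step 2 [1y] swap r/2=653/19103: DF=(1 − 653/19103·(0.975600))/(1+653/19103) = 9347/10000 ≈ 0.934700
step 3 [1.5y] zero: DF = P = 4517/5000 ≈ 0.903400
step 4 [2y] swap r/2=1400/36737: DF=(1 − 1400/36737·(0.975600+0.934700+0.903400))/(1+1400/36737) = 43/50 ≈ 0.860000

1 1/2 2439/2500
2 1 9347/10000
3 3/2 4517/5000
4 2 43/50
f(0.5y,1y) = ((2439/2500)/(9347/10000) − 1)/(1/2) = 818/9347 ≈ 8.7515%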